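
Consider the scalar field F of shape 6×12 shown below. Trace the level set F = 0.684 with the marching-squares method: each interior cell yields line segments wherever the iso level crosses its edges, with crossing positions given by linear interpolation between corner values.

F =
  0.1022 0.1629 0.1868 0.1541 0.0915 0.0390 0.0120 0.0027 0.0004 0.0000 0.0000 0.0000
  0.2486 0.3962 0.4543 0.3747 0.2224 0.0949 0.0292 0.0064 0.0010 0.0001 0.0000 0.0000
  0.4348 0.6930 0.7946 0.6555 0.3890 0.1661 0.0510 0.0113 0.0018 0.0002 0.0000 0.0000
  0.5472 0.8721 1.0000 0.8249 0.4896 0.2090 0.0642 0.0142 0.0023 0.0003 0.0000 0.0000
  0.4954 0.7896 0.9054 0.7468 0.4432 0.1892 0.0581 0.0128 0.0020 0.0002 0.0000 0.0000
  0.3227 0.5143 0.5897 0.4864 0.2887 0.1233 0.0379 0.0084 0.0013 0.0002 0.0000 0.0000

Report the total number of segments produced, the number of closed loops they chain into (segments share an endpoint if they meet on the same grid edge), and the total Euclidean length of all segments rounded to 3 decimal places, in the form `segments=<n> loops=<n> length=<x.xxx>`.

cell (1,0): code 0100 → (1.970,1.000)–(2.000,0.965)
cell (1,1): code 1100 → (1.675,2.000)–(1.970,1.000)
cell (1,2): code 1000 → (2.000,2.795)–(1.675,2.000)
cell (2,0): code 0110 → (2.000,0.965)–(3.000,0.421)
cell (2,2): code 1101 → (2.168,3.000)–(2.000,2.795)
cell (2,3): code 1000 → (3.000,3.420)–(2.168,3.000)
cell (3,0): code 0110 → (3.000,0.421)–(4.000,0.641)
cell (3,3): code 1001 → (4.000,3.207)–(3.000,3.420)
cell (4,0): code 0010 → (4.000,0.641)–(4.384,1.000)
cell (4,1): code 0011 → (4.384,1.000)–(4.701,2.000)
cell (4,2): code 0011 → (4.701,2.000)–(4.241,3.000)
cell (4,3): code 0001 → (4.241,3.000)–(4.000,3.207)
total: 12 segments, chained into 1 closed loop(s), length Σ = 9.322641

segments=12 loops=1 length=9.323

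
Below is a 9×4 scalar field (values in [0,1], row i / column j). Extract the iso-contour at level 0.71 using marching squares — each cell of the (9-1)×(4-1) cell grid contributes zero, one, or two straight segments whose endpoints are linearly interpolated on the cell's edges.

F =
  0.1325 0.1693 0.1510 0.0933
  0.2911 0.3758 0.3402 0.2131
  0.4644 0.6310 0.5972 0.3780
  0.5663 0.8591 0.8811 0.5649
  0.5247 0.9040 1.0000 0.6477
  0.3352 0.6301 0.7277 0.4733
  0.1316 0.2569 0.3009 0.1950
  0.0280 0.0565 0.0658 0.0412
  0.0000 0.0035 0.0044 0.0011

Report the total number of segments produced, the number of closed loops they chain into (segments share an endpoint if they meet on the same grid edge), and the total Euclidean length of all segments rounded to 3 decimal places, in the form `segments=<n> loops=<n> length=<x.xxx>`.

segments=10 loops=1 length=7.941

cell (2,0): code 0100 → (2.346,1.000)–(3.000,0.491)
cell (2,1): code 1100 → (2.397,2.000)–(2.346,1.000)
cell (2,2): code 1000 → (3.000,2.541)–(2.397,2.000)
cell (3,0): code 0110 → (3.000,0.491)–(4.000,0.489)
cell (3,2): code 1001 → (4.000,2.823)–(3.000,2.541)
cell (4,0): code 0010 → (4.000,0.489)–(4.708,1.000)
cell (4,1): code 0111 → (4.708,1.000)–(5.000,1.819)
cell (4,2): code 1001 → (5.000,2.070)–(4.000,2.823)
cell (5,1): code 0010 → (5.000,1.819)–(5.041,2.000)
cell (5,2): code 0001 → (5.041,2.000)–(5.000,2.070)
total: 10 segments, chained into 1 closed loop(s), length Σ = 7.940778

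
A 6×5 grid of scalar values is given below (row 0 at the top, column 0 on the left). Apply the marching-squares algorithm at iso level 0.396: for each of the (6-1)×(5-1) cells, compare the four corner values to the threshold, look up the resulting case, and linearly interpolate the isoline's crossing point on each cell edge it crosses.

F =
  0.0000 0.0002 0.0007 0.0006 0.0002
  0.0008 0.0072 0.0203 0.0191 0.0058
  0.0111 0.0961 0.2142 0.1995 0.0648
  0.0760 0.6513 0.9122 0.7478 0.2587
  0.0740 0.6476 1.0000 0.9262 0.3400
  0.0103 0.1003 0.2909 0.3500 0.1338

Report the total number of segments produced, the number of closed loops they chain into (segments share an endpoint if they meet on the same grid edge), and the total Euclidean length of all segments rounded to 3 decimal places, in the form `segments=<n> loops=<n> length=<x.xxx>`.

cell (2,0): code 0100 → (2.540,1.000)–(3.000,0.556)
cell (2,1): code 1100 → (2.260,2.000)–(2.540,1.000)
cell (2,2): code 1100 → (2.358,3.000)–(2.260,2.000)
cell (2,3): code 1000 → (3.000,3.719)–(2.358,3.000)
cell (3,0): code 0110 → (3.000,0.556)–(4.000,0.561)
cell (3,3): code 1001 → (4.000,3.904)–(3.000,3.719)
cell (4,0): code 0010 → (4.000,0.561)–(4.460,1.000)
cell (4,1): code 0011 → (4.460,1.000)–(4.852,2.000)
cell (4,2): code 0011 → (4.852,2.000)–(4.920,3.000)
cell (4,3): code 0001 → (4.920,3.000)–(4.000,3.904)
total: 10 segments, chained into 1 closed loop(s), length Σ = 9.665202

segments=10 loops=1 length=9.665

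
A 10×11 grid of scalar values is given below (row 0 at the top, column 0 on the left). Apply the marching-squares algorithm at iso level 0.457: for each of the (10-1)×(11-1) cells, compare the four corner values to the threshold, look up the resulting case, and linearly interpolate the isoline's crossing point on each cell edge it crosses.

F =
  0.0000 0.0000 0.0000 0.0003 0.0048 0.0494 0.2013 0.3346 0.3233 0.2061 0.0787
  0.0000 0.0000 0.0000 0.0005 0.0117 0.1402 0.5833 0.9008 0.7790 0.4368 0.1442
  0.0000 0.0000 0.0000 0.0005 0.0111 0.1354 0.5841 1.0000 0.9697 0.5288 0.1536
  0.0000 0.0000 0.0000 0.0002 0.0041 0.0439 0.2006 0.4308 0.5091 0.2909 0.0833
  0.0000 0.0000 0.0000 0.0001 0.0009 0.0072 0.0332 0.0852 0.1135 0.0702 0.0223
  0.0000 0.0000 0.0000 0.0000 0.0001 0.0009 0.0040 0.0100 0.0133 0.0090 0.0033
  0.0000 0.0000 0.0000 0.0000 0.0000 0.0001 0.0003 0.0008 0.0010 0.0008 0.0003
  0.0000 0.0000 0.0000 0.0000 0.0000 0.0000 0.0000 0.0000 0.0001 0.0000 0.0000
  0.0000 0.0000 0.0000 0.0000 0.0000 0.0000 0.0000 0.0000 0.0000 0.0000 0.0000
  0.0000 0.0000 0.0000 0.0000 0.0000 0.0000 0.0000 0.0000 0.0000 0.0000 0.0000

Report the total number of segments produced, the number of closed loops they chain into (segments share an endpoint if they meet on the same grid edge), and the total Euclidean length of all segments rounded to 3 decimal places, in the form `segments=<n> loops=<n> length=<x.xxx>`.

cell (0,5): code 0100 → (0.669,6.000)–(1.000,5.715)
cell (0,6): code 1100 → (0.216,7.000)–(0.669,6.000)
cell (0,7): code 1100 → (0.293,8.000)–(0.216,7.000)
cell (0,8): code 1000 → (1.000,8.941)–(0.293,8.000)
cell (1,5): code 0110 → (1.000,5.715)–(2.000,5.717)
cell (1,8): code 1101 → (1.220,9.000)–(1.000,8.941)
cell (1,9): code 1000 → (2.000,9.191)–(1.220,9.000)
cell (2,5): code 0010 → (2.000,5.717)–(2.331,6.000)
cell (2,6): code 0011 → (2.331,6.000)–(2.954,7.000)
cell (2,7): code 0111 → (2.954,7.000)–(3.000,7.335)
cell (2,8): code 1011 → (3.000,8.239)–(2.302,9.000)
cell (2,9): code 0001 → (2.302,9.000)–(2.000,9.191)
cell (3,7): code 0010 → (3.000,7.335)–(3.132,8.000)
cell (3,8): code 0001 → (3.132,8.000)–(3.000,8.239)
total: 14 segments, chained into 1 closed loop(s), length Σ = 10.038031

segments=14 loops=1 length=10.038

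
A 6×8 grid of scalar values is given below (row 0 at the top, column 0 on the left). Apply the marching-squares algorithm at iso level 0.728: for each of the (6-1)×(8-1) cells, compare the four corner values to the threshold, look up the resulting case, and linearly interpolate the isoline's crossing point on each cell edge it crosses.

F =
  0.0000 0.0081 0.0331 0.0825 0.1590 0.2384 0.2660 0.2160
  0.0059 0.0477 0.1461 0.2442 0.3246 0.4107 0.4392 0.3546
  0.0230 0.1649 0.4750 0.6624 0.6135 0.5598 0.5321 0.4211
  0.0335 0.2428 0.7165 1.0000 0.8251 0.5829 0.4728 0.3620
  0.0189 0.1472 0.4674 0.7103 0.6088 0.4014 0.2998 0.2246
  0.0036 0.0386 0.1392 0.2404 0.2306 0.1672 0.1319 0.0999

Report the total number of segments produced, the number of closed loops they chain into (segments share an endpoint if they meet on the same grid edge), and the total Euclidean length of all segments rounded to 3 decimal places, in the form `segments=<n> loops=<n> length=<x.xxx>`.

segments=6 loops=1 length=5.979

cell (2,2): code 0100 → (2.194,3.000)–(3.000,2.041)
cell (2,3): code 1100 → (2.541,4.000)–(2.194,3.000)
cell (2,4): code 1000 → (3.000,4.401)–(2.541,4.000)
cell (3,2): code 0010 → (3.000,2.041)–(3.939,3.000)
cell (3,3): code 0011 → (3.939,3.000)–(3.449,4.000)
cell (3,4): code 0001 → (3.449,4.000)–(3.000,4.401)
total: 6 segments, chained into 1 closed loop(s), length Σ = 5.978503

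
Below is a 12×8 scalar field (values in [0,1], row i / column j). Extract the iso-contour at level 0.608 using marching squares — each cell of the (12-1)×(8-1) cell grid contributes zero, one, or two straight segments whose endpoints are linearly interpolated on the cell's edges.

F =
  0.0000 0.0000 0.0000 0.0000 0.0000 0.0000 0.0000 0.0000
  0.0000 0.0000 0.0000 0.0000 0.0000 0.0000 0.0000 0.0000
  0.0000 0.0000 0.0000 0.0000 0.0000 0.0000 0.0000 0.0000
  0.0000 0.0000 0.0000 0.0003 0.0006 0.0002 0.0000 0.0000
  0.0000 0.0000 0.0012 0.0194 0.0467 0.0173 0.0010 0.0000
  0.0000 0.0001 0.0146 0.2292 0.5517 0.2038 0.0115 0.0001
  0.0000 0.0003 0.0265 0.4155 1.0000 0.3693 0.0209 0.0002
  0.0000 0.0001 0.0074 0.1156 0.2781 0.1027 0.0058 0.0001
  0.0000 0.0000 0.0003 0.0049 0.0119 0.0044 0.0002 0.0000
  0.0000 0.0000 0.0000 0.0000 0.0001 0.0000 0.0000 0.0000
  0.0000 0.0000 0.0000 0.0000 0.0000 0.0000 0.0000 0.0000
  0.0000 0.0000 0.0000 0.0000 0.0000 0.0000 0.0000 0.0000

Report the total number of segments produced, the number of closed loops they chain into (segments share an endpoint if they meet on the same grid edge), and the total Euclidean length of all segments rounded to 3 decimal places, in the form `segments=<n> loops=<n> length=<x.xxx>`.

segments=4 loops=1 length=3.863

cell (5,3): code 0100 → (5.126,4.000)–(6.000,3.329)
cell (5,4): code 1000 → (6.000,4.622)–(5.126,4.000)
cell (6,3): code 0010 → (6.000,3.329)–(6.543,4.000)
cell (6,4): code 0001 → (6.543,4.000)–(6.000,4.622)
total: 4 segments, chained into 1 closed loop(s), length Σ = 3.863046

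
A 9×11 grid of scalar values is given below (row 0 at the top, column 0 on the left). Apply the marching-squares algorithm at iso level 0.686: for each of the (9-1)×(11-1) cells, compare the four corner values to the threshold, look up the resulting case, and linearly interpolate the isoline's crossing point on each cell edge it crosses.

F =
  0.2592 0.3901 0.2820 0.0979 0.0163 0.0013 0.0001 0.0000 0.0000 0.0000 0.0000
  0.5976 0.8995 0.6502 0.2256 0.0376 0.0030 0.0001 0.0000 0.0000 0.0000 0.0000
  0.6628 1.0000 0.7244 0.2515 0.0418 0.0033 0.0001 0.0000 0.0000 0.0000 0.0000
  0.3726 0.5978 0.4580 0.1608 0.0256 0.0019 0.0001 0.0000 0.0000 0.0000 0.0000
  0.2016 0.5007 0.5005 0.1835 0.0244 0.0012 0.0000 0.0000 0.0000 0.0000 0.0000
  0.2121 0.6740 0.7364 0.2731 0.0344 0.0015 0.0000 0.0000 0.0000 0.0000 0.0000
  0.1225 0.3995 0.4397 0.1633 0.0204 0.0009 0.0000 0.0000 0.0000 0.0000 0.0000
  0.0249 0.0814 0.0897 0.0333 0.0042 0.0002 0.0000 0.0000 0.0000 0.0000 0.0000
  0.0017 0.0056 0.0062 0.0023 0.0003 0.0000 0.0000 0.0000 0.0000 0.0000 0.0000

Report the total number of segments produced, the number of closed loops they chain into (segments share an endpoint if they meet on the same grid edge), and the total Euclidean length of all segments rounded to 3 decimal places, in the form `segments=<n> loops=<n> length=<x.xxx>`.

segments=12 loops=2 length=8.496

cell (0,0): code 0100 → (0.581,1.000)–(1.000,0.293)
cell (0,1): code 1000 → (1.000,1.856)–(0.581,1.000)
cell (1,0): code 0110 → (1.000,0.293)–(2.000,0.069)
cell (1,1): code 1101 → (1.482,2.000)–(1.000,1.856)
cell (1,2): code 1000 → (2.000,2.081)–(1.482,2.000)
cell (2,0): code 0010 → (2.000,0.069)–(2.781,1.000)
cell (2,1): code 0011 → (2.781,1.000)–(2.144,2.000)
cell (2,2): code 0001 → (2.144,2.000)–(2.000,2.081)
cell (4,1): code 0100 → (4.786,2.000)–(5.000,1.192)
cell (4,2): code 1000 → (5.000,2.109)–(4.786,2.000)
cell (5,1): code 0010 → (5.000,1.192)–(5.170,2.000)
cell (5,2): code 0001 → (5.170,2.000)–(5.000,2.109)
total: 12 segments, chained into 2 closed loop(s), length Σ = 8.495871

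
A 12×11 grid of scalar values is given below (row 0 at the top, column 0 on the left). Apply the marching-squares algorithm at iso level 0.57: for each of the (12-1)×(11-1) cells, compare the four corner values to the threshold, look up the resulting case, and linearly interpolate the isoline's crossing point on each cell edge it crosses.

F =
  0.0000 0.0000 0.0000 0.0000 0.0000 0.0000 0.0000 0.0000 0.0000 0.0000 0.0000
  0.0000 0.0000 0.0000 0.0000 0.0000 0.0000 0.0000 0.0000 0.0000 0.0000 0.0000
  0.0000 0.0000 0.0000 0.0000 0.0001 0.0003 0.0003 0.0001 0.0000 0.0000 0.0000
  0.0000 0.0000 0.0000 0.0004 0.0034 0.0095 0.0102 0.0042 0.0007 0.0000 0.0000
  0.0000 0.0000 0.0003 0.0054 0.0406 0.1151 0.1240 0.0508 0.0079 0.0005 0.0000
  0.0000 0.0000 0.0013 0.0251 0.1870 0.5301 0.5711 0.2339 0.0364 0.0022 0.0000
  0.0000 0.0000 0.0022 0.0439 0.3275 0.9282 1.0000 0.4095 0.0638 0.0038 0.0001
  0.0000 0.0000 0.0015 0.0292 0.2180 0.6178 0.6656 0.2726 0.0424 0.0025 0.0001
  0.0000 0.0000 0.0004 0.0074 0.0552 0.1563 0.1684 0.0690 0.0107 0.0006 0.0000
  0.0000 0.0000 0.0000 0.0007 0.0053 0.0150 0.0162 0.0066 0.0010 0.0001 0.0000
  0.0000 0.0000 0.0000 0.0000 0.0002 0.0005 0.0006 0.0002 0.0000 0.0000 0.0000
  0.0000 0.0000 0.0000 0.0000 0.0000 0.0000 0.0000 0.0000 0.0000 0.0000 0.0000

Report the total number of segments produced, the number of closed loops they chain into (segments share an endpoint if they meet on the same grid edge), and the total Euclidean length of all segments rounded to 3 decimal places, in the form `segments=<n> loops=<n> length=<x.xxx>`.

segments=10 loops=1 length=7.015

cell (4,5): code 0100 → (4.998,6.000)–(5.000,5.973)
cell (4,6): code 1000 → (5.000,6.003)–(4.998,6.000)
cell (5,4): code 0100 → (5.100,5.000)–(6.000,4.404)
cell (5,5): code 1110 → (5.000,5.973)–(5.100,5.000)
cell (5,6): code 1001 → (6.000,6.728)–(5.000,6.003)
cell (6,4): code 0110 → (6.000,4.404)–(7.000,4.880)
cell (6,6): code 1001 → (7.000,6.243)–(6.000,6.728)
cell (7,4): code 0010 → (7.000,4.880)–(7.104,5.000)
cell (7,5): code 0011 → (7.104,5.000)–(7.192,6.000)
cell (7,6): code 0001 → (7.192,6.000)–(7.000,6.243)
total: 10 segments, chained into 1 closed loop(s), length Σ = 7.015292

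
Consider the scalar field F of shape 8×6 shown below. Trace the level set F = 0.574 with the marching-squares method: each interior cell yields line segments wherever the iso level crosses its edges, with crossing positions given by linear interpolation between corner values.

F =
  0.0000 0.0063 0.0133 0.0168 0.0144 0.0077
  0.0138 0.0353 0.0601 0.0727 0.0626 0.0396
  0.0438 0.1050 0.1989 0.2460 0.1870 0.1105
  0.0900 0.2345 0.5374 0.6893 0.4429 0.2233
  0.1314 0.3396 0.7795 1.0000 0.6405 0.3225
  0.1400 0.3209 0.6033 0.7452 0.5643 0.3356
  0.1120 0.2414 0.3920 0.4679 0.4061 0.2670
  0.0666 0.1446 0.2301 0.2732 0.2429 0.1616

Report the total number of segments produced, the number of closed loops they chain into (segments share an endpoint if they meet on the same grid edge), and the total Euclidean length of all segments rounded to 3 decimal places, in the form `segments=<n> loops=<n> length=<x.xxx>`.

segments=12 loops=1 length=8.349

cell (2,2): code 0100 → (2.740,3.000)–(3.000,2.241)
cell (2,3): code 1000 → (3.000,3.468)–(2.740,3.000)
cell (3,1): code 0100 → (3.151,2.000)–(4.000,1.533)
cell (3,2): code 1110 → (3.000,2.241)–(3.151,2.000)
cell (3,3): code 1101 → (3.663,4.000)–(3.000,3.468)
cell (3,4): code 1000 → (4.000,4.209)–(3.663,4.000)
cell (4,1): code 0110 → (4.000,1.533)–(5.000,1.896)
cell (4,3): code 1011 → (5.000,3.946)–(4.873,4.000)
cell (4,4): code 0001 → (4.873,4.000)–(4.000,4.209)
cell (5,1): code 0010 → (5.000,1.896)–(5.139,2.000)
cell (5,2): code 0011 → (5.139,2.000)–(5.617,3.000)
cell (5,3): code 0001 → (5.617,3.000)–(5.000,3.946)
total: 12 segments, chained into 1 closed loop(s), length Σ = 8.349079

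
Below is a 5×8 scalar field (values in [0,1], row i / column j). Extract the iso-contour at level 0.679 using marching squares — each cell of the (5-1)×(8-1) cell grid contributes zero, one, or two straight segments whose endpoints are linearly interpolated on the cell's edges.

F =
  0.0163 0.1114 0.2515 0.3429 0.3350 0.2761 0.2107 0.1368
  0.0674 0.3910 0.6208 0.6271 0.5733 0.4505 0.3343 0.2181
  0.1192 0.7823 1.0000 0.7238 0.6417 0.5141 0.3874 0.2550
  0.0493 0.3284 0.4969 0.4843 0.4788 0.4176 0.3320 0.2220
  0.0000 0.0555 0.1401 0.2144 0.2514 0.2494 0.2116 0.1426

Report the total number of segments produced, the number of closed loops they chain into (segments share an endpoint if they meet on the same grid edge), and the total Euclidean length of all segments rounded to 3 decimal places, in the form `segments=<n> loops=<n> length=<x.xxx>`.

cell (1,0): code 0100 → (1.736,1.000)–(2.000,0.844)
cell (1,1): code 1100 → (1.153,2.000)–(1.736,1.000)
cell (1,2): code 1100 → (1.537,3.000)–(1.153,2.000)
cell (1,3): code 1000 → (2.000,3.546)–(1.537,3.000)
cell (2,0): code 0010 → (2.000,0.844)–(2.228,1.000)
cell (2,1): code 0011 → (2.228,1.000)–(2.638,2.000)
cell (2,2): code 0011 → (2.638,2.000)–(2.187,3.000)
cell (2,3): code 0001 → (2.187,3.000)–(2.000,3.546)
total: 8 segments, chained into 1 closed loop(s), length Σ = 6.281160

segments=8 loops=1 length=6.281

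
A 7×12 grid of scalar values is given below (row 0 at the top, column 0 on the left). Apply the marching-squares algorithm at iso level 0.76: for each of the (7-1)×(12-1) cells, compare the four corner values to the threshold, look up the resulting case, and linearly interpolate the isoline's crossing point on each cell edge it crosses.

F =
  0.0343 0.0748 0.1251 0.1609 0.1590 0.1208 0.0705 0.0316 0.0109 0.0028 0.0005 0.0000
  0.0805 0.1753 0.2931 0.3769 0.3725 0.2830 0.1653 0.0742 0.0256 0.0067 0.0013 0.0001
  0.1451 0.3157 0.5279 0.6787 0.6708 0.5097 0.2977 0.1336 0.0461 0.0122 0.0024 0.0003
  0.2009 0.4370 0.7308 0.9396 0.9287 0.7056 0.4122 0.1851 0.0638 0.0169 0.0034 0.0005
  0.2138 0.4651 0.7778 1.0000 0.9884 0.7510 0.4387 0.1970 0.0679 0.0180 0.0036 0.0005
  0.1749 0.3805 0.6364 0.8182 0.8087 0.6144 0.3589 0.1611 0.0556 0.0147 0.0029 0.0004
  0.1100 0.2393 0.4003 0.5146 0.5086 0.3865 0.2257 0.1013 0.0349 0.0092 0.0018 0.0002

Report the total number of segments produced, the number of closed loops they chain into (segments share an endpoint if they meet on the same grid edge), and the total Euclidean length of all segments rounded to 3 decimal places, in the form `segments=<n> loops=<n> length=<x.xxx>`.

cell (2,2): code 0100 → (2.312,3.000)–(3.000,2.140)
cell (2,3): code 1100 → (2.346,4.000)–(2.312,3.000)
cell (2,4): code 1000 → (3.000,4.756)–(2.346,4.000)
cell (3,1): code 0100 → (3.621,2.000)–(4.000,1.943)
cell (3,2): code 1110 → (3.000,2.140)–(3.621,2.000)
cell (3,4): code 1001 → (4.000,4.962)–(3.000,4.756)
cell (4,1): code 0010 → (4.000,1.943)–(4.126,2.000)
cell (4,2): code 0111 → (4.126,2.000)–(5.000,2.680)
cell (4,4): code 1001 → (5.000,4.251)–(4.000,4.962)
cell (5,2): code 0010 → (5.000,2.680)–(5.192,3.000)
cell (5,3): code 0011 → (5.192,3.000)–(5.162,4.000)
cell (5,4): code 0001 → (5.162,4.000)–(5.000,4.251)
total: 12 segments, chained into 1 closed loop(s), length Σ = 9.287859

segments=12 loops=1 length=9.288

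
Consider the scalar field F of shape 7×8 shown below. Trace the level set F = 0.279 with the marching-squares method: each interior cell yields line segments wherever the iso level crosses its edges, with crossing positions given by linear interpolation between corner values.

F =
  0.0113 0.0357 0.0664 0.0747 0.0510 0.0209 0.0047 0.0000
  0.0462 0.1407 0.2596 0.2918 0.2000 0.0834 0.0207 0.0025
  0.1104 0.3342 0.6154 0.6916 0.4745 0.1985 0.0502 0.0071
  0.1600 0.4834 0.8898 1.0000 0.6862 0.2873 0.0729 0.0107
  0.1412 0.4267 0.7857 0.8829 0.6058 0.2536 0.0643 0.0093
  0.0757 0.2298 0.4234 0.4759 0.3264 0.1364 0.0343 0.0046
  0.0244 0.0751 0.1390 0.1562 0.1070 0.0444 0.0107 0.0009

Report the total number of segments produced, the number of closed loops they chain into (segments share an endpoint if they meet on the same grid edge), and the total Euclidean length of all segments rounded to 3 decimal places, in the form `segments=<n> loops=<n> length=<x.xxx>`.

segments=20 loops=1 length=14.575

cell (0,2): code 0100 → (0.941,3.000)–(1.000,2.602)
cell (0,3): code 1000 → (1.000,3.139)–(0.941,3.000)
cell (1,0): code 0100 → (1.715,1.000)–(2.000,0.753)
cell (1,1): code 1100 → (1.055,2.000)–(1.715,1.000)
cell (1,2): code 1110 → (1.000,2.602)–(1.055,2.000)
cell (1,3): code 1101 → (1.288,4.000)–(1.000,3.139)
cell (1,4): code 1000 → (2.000,4.708)–(1.288,4.000)
cell (2,0): code 0110 → (2.000,0.753)–(3.000,0.368)
cell (2,4): code 1101 → (2.907,5.000)–(2.000,4.708)
cell (2,5): code 1000 → (3.000,5.039)–(2.907,5.000)
cell (3,0): code 0110 → (3.000,0.368)–(4.000,0.483)
cell (3,4): code 1011 → (4.000,4.928)–(3.246,5.000)
cell (3,5): code 0001 → (3.246,5.000)–(3.000,5.039)
cell (4,0): code 0010 → (4.000,0.483)–(4.750,1.000)
cell (4,1): code 0111 → (4.750,1.000)–(5.000,1.254)
cell (4,4): code 1001 → (5.000,4.249)–(4.000,4.928)
cell (5,1): code 0010 → (5.000,1.254)–(5.508,2.000)
cell (5,2): code 0011 → (5.508,2.000)–(5.616,3.000)
cell (5,3): code 0011 → (5.616,3.000)–(5.216,4.000)
cell (5,4): code 0001 → (5.216,4.000)–(5.000,4.249)
total: 20 segments, chained into 1 closed loop(s), length Σ = 14.574792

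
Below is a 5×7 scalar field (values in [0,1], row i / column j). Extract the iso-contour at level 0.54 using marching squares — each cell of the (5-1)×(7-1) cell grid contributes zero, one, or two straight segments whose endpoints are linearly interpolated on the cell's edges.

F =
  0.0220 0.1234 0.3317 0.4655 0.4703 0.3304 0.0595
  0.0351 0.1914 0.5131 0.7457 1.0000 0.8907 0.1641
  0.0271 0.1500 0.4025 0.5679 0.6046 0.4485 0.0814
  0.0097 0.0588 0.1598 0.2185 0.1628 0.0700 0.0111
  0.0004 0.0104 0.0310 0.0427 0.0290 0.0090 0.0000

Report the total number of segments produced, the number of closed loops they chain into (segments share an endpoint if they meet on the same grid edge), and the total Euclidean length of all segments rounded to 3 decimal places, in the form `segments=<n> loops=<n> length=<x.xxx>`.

segments=10 loops=1 length=8.385

cell (0,2): code 0100 → (0.266,3.000)–(1.000,2.116)
cell (0,3): code 1100 → (0.132,4.000)–(0.266,3.000)
cell (0,4): code 1100 → (0.374,5.000)–(0.132,4.000)
cell (0,5): code 1000 → (1.000,5.483)–(0.374,5.000)
cell (1,2): code 0110 → (1.000,2.116)–(2.000,2.831)
cell (1,4): code 1011 → (2.000,4.414)–(1.793,5.000)
cell (1,5): code 0001 → (1.793,5.000)–(1.000,5.483)
cell (2,2): code 0010 → (2.000,2.831)–(2.080,3.000)
cell (2,3): code 0011 → (2.080,3.000)–(2.146,4.000)
cell (2,4): code 0001 → (2.146,4.000)–(2.000,4.414)
total: 10 segments, chained into 1 closed loop(s), length Σ = 8.385172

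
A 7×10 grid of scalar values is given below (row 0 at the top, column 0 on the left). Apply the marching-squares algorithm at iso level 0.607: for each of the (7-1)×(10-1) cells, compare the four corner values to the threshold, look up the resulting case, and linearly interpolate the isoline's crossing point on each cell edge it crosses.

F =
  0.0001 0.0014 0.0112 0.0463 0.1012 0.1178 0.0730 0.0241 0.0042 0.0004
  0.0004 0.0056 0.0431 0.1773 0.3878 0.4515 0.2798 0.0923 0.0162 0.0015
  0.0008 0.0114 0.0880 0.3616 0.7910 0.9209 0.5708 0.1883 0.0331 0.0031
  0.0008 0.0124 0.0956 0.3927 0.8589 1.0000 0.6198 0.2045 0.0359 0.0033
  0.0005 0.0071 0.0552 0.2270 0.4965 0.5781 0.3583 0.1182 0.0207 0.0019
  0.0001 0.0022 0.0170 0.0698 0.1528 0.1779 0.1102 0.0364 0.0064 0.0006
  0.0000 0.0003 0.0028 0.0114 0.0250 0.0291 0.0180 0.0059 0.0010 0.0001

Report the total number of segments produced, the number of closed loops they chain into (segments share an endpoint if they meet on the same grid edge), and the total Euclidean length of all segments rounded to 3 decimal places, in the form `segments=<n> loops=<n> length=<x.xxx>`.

segments=10 loops=1 length=8.082

cell (1,3): code 0100 → (1.544,4.000)–(2.000,3.571)
cell (1,4): code 1100 → (1.331,5.000)–(1.544,4.000)
cell (1,5): code 1000 → (2.000,5.897)–(1.331,5.000)
cell (2,3): code 0110 → (2.000,3.571)–(3.000,3.460)
cell (2,5): code 1101 → (2.739,6.000)–(2.000,5.897)
cell (2,6): code 1000 → (3.000,6.031)–(2.739,6.000)
cell (3,3): code 0010 → (3.000,3.460)–(3.695,4.000)
cell (3,4): code 0011 → (3.695,4.000)–(3.932,5.000)
cell (3,5): code 0011 → (3.932,5.000)–(3.049,6.000)
cell (3,6): code 0001 → (3.049,6.000)–(3.000,6.031)
total: 10 segments, chained into 1 closed loop(s), length Σ = 8.081625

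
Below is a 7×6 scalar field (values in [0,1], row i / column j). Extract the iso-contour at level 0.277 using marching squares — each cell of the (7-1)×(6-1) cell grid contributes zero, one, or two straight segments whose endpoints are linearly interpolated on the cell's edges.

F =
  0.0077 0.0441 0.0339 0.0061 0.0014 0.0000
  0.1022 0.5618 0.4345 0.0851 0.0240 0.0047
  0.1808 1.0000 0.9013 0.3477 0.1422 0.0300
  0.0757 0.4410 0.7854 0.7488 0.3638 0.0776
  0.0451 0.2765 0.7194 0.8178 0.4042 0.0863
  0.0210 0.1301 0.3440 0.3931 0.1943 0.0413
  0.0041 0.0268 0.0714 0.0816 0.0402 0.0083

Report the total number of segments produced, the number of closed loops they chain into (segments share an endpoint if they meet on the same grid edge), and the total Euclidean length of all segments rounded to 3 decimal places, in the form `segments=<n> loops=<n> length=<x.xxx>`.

cell (0,0): code 0100 → (0.450,1.000)–(1.000,0.380)
cell (0,1): code 1100 → (0.607,2.000)–(0.450,1.000)
cell (0,2): code 1000 → (1.000,2.451)–(0.607,2.000)
cell (1,0): code 0110 → (1.000,0.380)–(2.000,0.117)
cell (1,2): code 1101 → (1.731,3.000)–(1.000,2.451)
cell (1,3): code 1000 → (2.000,3.344)–(1.731,3.000)
cell (2,0): code 0110 → (2.000,0.117)–(3.000,0.551)
cell (2,3): code 1101 → (2.608,4.000)–(2.000,3.344)
cell (2,4): code 1000 → (3.000,4.303)–(2.608,4.000)
cell (3,0): code 0010 → (3.000,0.551)–(3.997,1.000)
cell (3,1): code 0111 → (3.997,1.000)–(4.000,1.001)
cell (3,4): code 1001 → (4.000,4.400)–(3.000,4.303)
cell (4,1): code 0110 → (4.000,1.001)–(5.000,1.687)
cell (4,3): code 1011 → (5.000,3.584)–(4.606,4.000)
cell (4,4): code 0001 → (4.606,4.000)–(4.000,4.400)
cell (5,1): code 0010 → (5.000,1.687)–(5.246,2.000)
cell (5,2): code 0011 → (5.246,2.000)–(5.373,3.000)
cell (5,3): code 0001 → (5.373,3.000)–(5.000,3.584)
total: 18 segments, chained into 1 closed loop(s), length Σ = 14.015866

segments=18 loops=1 length=14.016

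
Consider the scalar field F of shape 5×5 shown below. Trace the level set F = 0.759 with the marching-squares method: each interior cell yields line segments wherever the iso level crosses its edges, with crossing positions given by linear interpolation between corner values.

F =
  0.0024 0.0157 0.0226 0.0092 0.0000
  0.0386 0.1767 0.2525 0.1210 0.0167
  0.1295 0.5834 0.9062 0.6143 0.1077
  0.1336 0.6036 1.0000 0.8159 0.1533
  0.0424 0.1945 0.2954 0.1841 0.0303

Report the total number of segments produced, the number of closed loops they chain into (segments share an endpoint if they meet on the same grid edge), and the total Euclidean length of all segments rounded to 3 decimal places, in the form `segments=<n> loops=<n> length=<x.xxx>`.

cell (1,1): code 0100 → (1.775,2.000)–(2.000,1.544)
cell (1,2): code 1000 → (2.000,2.504)–(1.775,2.000)
cell (2,1): code 0110 → (2.000,1.544)–(3.000,1.392)
cell (2,2): code 1101 → (2.718,3.000)–(2.000,2.504)
cell (2,3): code 1000 → (3.000,3.086)–(2.718,3.000)
cell (3,1): code 0010 → (3.000,1.392)–(3.342,2.000)
cell (3,2): code 0011 → (3.342,2.000)–(3.090,3.000)
cell (3,3): code 0001 → (3.090,3.000)–(3.000,3.086)
total: 8 segments, chained into 1 closed loop(s), length Σ = 5.092930

segments=8 loops=1 length=5.093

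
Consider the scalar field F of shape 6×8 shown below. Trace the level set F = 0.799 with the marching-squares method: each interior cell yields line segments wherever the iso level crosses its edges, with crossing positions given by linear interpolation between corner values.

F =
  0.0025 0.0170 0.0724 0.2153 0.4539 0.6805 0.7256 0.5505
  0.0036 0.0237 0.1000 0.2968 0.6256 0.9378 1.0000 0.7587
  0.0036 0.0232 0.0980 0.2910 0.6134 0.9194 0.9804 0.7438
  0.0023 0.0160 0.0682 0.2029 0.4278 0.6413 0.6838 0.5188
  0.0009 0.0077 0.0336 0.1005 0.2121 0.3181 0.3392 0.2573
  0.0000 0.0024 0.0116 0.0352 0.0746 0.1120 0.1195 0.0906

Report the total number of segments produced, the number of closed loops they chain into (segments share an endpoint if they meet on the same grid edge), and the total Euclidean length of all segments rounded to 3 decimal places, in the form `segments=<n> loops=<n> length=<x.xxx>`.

segments=8 loops=1 length=7.412

cell (0,4): code 0100 → (0.461,5.000)–(1.000,4.555)
cell (0,5): code 1100 → (0.267,6.000)–(0.461,5.000)
cell (0,6): code 1000 → (1.000,6.833)–(0.267,6.000)
cell (1,4): code 0110 → (1.000,4.555)–(2.000,4.607)
cell (1,6): code 1001 → (2.000,6.767)–(1.000,6.833)
cell (2,4): code 0010 → (2.000,4.607)–(2.433,5.000)
cell (2,5): code 0011 → (2.433,5.000)–(2.612,6.000)
cell (2,6): code 0001 → (2.612,6.000)–(2.000,6.767)
total: 8 segments, chained into 1 closed loop(s), length Σ = 7.411866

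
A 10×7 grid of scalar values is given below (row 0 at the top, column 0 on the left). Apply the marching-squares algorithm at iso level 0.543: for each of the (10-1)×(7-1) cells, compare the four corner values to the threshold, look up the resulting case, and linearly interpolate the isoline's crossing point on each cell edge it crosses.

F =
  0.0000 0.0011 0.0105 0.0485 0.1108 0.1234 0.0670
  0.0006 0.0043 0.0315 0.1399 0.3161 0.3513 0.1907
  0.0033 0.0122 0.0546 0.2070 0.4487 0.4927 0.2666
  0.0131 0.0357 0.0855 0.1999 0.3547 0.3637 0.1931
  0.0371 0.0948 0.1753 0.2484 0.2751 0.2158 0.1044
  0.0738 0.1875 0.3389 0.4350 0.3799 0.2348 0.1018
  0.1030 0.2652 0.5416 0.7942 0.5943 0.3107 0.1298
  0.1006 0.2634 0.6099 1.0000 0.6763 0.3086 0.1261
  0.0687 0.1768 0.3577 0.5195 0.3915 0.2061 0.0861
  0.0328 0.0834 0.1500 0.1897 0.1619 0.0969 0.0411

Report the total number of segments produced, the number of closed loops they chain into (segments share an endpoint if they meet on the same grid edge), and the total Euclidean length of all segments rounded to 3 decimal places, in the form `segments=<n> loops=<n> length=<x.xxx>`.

cell (5,2): code 0100 → (5.301,3.000)–(6.000,2.006)
cell (5,3): code 1100 → (5.761,4.000)–(5.301,3.000)
cell (5,4): code 1000 → (6.000,4.181)–(5.761,4.000)
cell (6,1): code 0100 → (6.020,2.000)–(7.000,1.807)
cell (6,2): code 1110 → (6.000,2.006)–(6.020,2.000)
cell (6,4): code 1001 → (7.000,4.363)–(6.000,4.181)
cell (7,1): code 0010 → (7.000,1.807)–(7.265,2.000)
cell (7,2): code 0011 → (7.265,2.000)–(7.951,3.000)
cell (7,3): code 0011 → (7.951,3.000)–(7.468,4.000)
cell (7,4): code 0001 → (7.468,4.000)–(7.000,4.363)
total: 10 segments, chained into 1 closed loop(s), length Σ = 7.895638

segments=10 loops=1 length=7.896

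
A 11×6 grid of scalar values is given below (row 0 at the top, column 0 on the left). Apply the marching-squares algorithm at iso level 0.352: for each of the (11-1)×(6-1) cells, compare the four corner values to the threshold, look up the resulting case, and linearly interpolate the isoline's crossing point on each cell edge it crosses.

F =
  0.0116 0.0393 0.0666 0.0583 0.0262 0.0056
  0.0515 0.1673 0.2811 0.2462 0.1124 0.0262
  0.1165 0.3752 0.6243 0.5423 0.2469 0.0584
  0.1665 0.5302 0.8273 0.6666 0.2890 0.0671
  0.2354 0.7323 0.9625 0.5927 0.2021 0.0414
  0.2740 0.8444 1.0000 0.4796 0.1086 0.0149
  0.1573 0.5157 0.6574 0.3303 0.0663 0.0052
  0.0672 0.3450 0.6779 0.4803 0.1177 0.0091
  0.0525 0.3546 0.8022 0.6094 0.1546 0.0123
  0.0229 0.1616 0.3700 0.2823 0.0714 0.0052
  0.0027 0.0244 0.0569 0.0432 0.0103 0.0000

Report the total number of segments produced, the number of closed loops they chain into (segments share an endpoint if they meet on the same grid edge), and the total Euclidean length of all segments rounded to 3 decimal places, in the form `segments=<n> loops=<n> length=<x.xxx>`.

segments=26 loops=1 length=19.317

cell (1,0): code 0100 → (1.888,1.000)–(2.000,0.910)
cell (1,1): code 1100 → (1.207,2.000)–(1.888,1.000)
cell (1,2): code 1100 → (1.357,3.000)–(1.207,2.000)
cell (1,3): code 1000 → (2.000,3.644)–(1.357,3.000)
cell (2,0): code 0110 → (2.000,0.910)–(3.000,0.510)
cell (2,3): code 1001 → (3.000,3.833)–(2.000,3.644)
cell (3,0): code 0110 → (3.000,0.510)–(4.000,0.235)
cell (3,3): code 1001 → (4.000,3.616)–(3.000,3.833)
cell (4,0): code 0110 → (4.000,0.235)–(5.000,0.137)
cell (4,3): code 1001 → (5.000,3.344)–(4.000,3.616)
cell (5,0): code 0110 → (5.000,0.137)–(6.000,0.543)
cell (5,2): code 1011 → (6.000,2.934)–(5.855,3.000)
cell (5,3): code 0001 → (5.855,3.000)–(5.000,3.344)
cell (6,0): code 0010 → (6.000,0.543)–(6.959,1.000)
cell (6,1): code 0111 → (6.959,1.000)–(7.000,1.021)
cell (6,2): code 1101 → (6.145,3.000)–(6.000,2.934)
cell (6,3): code 1000 → (7.000,3.354)–(6.145,3.000)
cell (7,0): code 0100 → (7.729,1.000)–(8.000,0.991)
cell (7,1): code 1110 → (7.000,1.021)–(7.729,1.000)
cell (7,3): code 1001 → (8.000,3.566)–(7.000,3.354)
cell (8,0): code 0010 → (8.000,0.991)–(8.013,1.000)
cell (8,1): code 0111 → (8.013,1.000)–(9.000,1.914)
cell (8,2): code 1011 → (9.000,2.205)–(8.787,3.000)
cell (8,3): code 0001 → (8.787,3.000)–(8.000,3.566)
cell (9,1): code 0010 → (9.000,1.914)–(9.057,2.000)
cell (9,2): code 0001 → (9.057,2.000)–(9.000,2.205)
total: 26 segments, chained into 1 closed loop(s), length Σ = 19.317146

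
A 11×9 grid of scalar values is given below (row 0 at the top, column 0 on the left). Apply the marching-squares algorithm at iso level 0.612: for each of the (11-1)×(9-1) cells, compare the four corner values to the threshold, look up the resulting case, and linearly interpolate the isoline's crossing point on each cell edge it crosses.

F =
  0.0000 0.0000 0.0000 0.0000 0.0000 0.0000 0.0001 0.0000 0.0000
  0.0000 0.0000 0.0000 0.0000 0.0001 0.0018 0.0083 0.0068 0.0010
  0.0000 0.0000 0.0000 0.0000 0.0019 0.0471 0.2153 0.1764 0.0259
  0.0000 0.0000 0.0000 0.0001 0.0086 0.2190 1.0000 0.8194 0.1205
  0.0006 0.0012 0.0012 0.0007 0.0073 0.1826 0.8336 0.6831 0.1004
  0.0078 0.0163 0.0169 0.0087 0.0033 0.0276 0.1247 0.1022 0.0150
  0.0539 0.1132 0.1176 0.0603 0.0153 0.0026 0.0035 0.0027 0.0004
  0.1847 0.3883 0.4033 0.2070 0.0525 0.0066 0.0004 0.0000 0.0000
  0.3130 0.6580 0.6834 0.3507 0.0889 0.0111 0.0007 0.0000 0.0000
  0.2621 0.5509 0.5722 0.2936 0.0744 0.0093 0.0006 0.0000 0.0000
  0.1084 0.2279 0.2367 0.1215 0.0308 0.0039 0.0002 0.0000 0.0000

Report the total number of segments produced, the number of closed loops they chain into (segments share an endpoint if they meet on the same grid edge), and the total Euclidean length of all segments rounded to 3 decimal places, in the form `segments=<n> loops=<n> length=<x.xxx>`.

cell (2,5): code 0100 → (2.506,6.000)–(3.000,5.503)
cell (2,6): code 1100 → (2.677,7.000)–(2.506,6.000)
cell (2,7): code 1000 → (3.000,7.297)–(2.677,7.000)
cell (3,5): code 0110 → (3.000,5.503)–(4.000,5.660)
cell (3,7): code 1001 → (4.000,7.122)–(3.000,7.297)
cell (4,5): code 0010 → (4.000,5.660)–(4.313,6.000)
cell (4,6): code 0011 → (4.313,6.000)–(4.122,7.000)
cell (4,7): code 0001 → (4.122,7.000)–(4.000,7.122)
cell (7,0): code 0100 → (7.829,1.000)–(8.000,0.867)
cell (7,1): code 1100 → (7.745,2.000)–(7.829,1.000)
cell (7,2): code 1000 → (8.000,2.215)–(7.745,2.000)
cell (8,0): code 0010 → (8.000,0.867)–(8.430,1.000)
cell (8,1): code 0011 → (8.430,1.000)–(8.642,2.000)
cell (8,2): code 0001 → (8.642,2.000)–(8.000,2.215)
total: 14 segments, chained into 2 closed loop(s), length Σ = 9.536439

segments=14 loops=2 length=9.536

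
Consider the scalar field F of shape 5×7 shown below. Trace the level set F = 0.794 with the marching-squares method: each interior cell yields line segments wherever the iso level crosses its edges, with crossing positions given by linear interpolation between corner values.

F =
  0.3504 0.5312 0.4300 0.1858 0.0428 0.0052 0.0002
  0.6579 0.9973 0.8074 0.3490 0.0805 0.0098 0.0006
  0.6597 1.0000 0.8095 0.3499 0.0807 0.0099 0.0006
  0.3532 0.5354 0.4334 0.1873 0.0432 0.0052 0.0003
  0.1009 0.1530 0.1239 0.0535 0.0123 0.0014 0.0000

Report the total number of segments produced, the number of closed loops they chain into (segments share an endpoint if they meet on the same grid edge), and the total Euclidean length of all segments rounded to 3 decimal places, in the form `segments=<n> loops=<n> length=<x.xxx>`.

segments=8 loops=1 length=5.746

cell (0,0): code 0100 → (0.564,1.000)–(1.000,0.401)
cell (0,1): code 1100 → (0.964,2.000)–(0.564,1.000)
cell (0,2): code 1000 → (1.000,2.029)–(0.964,2.000)
cell (1,0): code 0110 → (1.000,0.401)–(2.000,0.395)
cell (1,2): code 1001 → (2.000,2.034)–(1.000,2.029)
cell (2,0): code 0010 → (2.000,0.395)–(2.443,1.000)
cell (2,1): code 0011 → (2.443,1.000)–(2.041,2.000)
cell (2,2): code 0001 → (2.041,2.000)–(2.000,2.034)
total: 8 segments, chained into 1 closed loop(s), length Σ = 5.745737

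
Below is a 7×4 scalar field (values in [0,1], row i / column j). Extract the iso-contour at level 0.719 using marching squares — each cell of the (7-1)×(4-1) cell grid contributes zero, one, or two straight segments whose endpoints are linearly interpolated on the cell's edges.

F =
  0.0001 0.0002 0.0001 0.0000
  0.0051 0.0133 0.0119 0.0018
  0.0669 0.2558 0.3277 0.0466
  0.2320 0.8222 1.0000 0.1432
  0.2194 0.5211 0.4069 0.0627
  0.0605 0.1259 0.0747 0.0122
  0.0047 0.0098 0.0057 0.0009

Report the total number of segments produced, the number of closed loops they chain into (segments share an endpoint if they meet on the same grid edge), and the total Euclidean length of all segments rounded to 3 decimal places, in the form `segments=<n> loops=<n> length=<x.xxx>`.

cell (2,0): code 0100 → (2.818,1.000)–(3.000,0.825)
cell (2,1): code 1100 → (2.582,2.000)–(2.818,1.000)
cell (2,2): code 1000 → (3.000,2.328)–(2.582,2.000)
cell (3,0): code 0010 → (3.000,0.825)–(3.343,1.000)
cell (3,1): code 0011 → (3.343,1.000)–(3.474,2.000)
cell (3,2): code 0001 → (3.474,2.000)–(3.000,2.328)
total: 6 segments, chained into 1 closed loop(s), length Σ = 3.780768

segments=6 loops=1 length=3.781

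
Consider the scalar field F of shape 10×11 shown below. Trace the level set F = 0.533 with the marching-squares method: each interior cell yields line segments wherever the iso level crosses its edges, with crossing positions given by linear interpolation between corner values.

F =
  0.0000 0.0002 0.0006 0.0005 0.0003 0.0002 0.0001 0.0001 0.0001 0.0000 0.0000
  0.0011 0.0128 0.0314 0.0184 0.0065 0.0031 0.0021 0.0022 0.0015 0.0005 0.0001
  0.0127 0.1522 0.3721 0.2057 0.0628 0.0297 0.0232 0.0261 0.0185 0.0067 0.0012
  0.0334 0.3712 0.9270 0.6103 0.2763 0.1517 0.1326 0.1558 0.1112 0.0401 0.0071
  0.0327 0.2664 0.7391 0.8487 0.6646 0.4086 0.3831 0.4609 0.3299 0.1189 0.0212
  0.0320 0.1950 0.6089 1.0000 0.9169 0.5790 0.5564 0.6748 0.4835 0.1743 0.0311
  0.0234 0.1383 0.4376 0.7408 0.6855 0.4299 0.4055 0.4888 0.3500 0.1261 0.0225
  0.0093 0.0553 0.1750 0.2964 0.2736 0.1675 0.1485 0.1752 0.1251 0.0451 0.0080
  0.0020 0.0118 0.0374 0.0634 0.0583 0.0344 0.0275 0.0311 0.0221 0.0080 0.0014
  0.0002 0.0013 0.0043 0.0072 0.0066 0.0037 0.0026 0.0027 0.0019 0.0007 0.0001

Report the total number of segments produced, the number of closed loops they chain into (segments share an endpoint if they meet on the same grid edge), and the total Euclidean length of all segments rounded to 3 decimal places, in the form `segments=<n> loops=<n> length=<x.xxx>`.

cell (2,1): code 0100 → (2.290,2.000)–(3.000,1.291)
cell (2,2): code 1100 → (2.809,3.000)–(2.290,2.000)
cell (2,3): code 1000 → (3.000,3.231)–(2.809,3.000)
cell (3,1): code 0110 → (3.000,1.291)–(4.000,1.564)
cell (3,3): code 1101 → (3.661,4.000)–(3.000,3.231)
cell (3,4): code 1000 → (4.000,4.514)–(3.661,4.000)
cell (4,1): code 0110 → (4.000,1.564)–(5.000,1.817)
cell (4,4): code 1101 → (4.730,5.000)–(4.000,4.514)
cell (4,5): code 1100 → (4.865,6.000)–(4.730,5.000)
cell (4,6): code 1100 → (4.337,7.000)–(4.865,6.000)
cell (4,7): code 1000 → (5.000,7.741)–(4.337,7.000)
cell (5,1): code 0010 → (5.000,1.817)–(5.443,2.000)
cell (5,2): code 0111 → (5.443,2.000)–(6.000,2.315)
cell (5,4): code 1011 → (6.000,4.597)–(5.309,5.000)
cell (5,5): code 0011 → (5.309,5.000)–(5.155,6.000)
cell (5,6): code 0011 → (5.155,6.000)–(5.762,7.000)
cell (5,7): code 0001 → (5.762,7.000)–(5.000,7.741)
cell (6,2): code 0010 → (6.000,2.315)–(6.468,3.000)
cell (6,3): code 0011 → (6.468,3.000)–(6.370,4.000)
cell (6,4): code 0001 → (6.370,4.000)–(6.000,4.597)
total: 20 segments, chained into 1 closed loop(s), length Σ = 17.840122

segments=20 loops=1 length=17.840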